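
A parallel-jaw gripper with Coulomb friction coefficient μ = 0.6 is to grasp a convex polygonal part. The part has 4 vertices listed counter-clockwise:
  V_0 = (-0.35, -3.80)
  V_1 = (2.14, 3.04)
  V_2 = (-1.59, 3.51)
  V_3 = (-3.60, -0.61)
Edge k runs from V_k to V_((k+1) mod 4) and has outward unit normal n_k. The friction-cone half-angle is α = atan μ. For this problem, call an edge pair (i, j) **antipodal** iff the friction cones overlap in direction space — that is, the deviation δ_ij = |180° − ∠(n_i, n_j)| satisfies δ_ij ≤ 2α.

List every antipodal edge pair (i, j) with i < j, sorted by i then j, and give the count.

α = atan 0.6 = 30.96°;  2α = 61.93°
n_0 = (+0.9397, -0.3421)
n_1 = (+0.1250, +0.9922)
n_2 = (-0.8987, +0.4385)
n_3 = (-0.7005, -0.7137)
  (0,1): δ = 77.18°  ·
  (0,2): δ = 6.00°  ✓
  (0,3): δ = 65.54°  ·
  (1,2): δ = 108.82°  ·
  (1,3): δ = 37.28°  ✓
  (2,3): δ = 108.46°  ·
antipodal pairs: 2

count = 2; pairs: (0,2), (1,3)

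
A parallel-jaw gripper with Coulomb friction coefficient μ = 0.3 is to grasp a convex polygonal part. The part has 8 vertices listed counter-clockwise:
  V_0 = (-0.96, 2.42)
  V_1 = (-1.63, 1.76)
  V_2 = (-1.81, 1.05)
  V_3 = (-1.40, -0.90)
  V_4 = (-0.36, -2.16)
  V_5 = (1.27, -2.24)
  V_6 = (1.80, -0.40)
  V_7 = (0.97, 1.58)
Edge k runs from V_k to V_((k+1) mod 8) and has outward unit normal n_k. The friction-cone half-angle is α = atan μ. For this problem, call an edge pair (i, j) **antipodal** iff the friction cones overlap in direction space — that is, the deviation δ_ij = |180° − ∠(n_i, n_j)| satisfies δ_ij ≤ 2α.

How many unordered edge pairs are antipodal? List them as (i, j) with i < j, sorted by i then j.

α = atan 0.3 = 16.70°;  2α = 33.40°
n_0 = (-0.7018, +0.7124)
n_1 = (-0.9693, +0.2457)
n_2 = (-0.9786, -0.2058)
n_3 = (-0.7712, -0.6366)
n_4 = (-0.0490, -0.9988)
n_5 = (+0.9609, -0.2768)
n_6 = (+0.9222, +0.3866)
n_7 = (+0.3991, +0.9169)
  (0,1): δ = 148.80°  ·
  (0,2): δ = 122.70°  ·
  (0,3): δ = 95.03°  ·
  (0,4): δ = 47.38°  ·
  (0,5): δ = 29.36°  ✓
  (0,6): δ = 68.17°  ·
  (0,7): δ = 111.91°  ·
  (1,2): δ = 153.90°  ·
  (1,3): δ = 126.24°  ·
  (1,4): δ = 78.58°  ·
  (1,5): δ = 1.84°  ✓
  (1,6): δ = 36.97°  ·
  (1,7): δ = 80.71°  ·
  (2,3): δ = 152.34°  ·
  (2,4): δ = 104.68°  ·
  (2,5): δ = 27.94°  ✓
  (2,6): δ = 10.87°  ✓
  (2,7): δ = 54.61°  ·
  (3,4): δ = 132.35°  ·
  (3,5): δ = 55.60°  ·
  (3,6): δ = 16.79°  ✓
  (3,7): δ = 26.94°  ✓
  (4,5): δ = 103.26°  ·
  (4,6): δ = 64.45°  ·
  (4,7): δ = 20.71°  ✓
  (5,6): δ = 141.19°  ·
  (5,7): δ = 97.45°  ·
  (6,7): δ = 136.26°  ·
antipodal pairs: 7

count = 7; pairs: (0,5), (1,5), (2,5), (2,6), (3,6), (3,7), (4,7)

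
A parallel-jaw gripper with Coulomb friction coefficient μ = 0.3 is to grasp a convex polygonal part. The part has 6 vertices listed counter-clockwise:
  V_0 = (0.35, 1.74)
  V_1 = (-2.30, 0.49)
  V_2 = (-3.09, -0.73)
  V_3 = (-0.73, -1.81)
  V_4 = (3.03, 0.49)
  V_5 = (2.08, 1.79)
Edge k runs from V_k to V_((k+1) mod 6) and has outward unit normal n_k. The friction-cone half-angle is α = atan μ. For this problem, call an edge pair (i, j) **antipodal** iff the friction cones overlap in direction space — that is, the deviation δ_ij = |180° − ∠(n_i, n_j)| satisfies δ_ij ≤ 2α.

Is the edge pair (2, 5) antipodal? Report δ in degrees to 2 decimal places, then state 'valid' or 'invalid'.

δ = 26.25°, valid

α = atan 0.3 = 16.70°;  2α = 33.40°
edge 2: e_2 = (+2.36, -1.08);  n_2 = (-0.4161, -0.9093)
edge 5: e_5 = (-1.73, -0.05);  n_5 = (-0.0289, +0.9996)
∠(n_2, n_5) = 153.75°
δ = |180° − 153.75°| = 26.25°
26.25° ≤ 2α = 33.40°  →  valid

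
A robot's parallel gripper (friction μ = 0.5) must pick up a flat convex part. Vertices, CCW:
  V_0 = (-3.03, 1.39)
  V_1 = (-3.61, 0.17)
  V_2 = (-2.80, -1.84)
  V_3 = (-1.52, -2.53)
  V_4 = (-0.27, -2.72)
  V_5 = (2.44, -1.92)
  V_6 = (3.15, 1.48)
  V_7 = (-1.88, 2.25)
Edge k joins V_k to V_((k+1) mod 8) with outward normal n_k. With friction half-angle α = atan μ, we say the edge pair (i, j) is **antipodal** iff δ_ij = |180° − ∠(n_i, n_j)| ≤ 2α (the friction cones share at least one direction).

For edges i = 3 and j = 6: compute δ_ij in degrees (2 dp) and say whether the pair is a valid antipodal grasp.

α = atan 0.5 = 26.57°;  2α = 53.13°
edge 3: e_3 = (+1.25, -0.19);  n_3 = (-0.1503, -0.9886)
edge 6: e_6 = (-5.03, +0.77);  n_6 = (+0.1513, +0.9885)
∠(n_3, n_6) = 179.94°
δ = |180° − 179.94°| = 0.06°
0.06° ≤ 2α = 53.13°  →  valid

δ = 0.06°, valid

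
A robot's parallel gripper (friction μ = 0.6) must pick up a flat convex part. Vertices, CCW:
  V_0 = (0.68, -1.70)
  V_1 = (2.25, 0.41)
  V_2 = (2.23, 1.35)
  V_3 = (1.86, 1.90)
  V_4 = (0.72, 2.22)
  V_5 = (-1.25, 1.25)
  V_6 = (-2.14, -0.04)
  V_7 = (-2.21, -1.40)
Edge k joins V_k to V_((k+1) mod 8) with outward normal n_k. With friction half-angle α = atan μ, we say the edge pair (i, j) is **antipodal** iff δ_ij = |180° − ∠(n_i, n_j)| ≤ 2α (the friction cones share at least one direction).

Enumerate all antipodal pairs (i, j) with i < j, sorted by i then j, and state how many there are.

count = 10; pairs: (0,4), (0,5), (0,6), (1,5), (1,6), (2,6), (2,7), (3,7), (4,7), (5,7)

α = atan 0.6 = 30.96°;  2α = 61.93°
n_0 = (+0.8023, -0.5970)
n_1 = (+0.9998, +0.0213)
n_2 = (+0.8297, +0.5582)
n_3 = (+0.2703, +0.9628)
n_4 = (-0.4417, +0.8971)
n_5 = (-0.8231, +0.5679)
n_6 = (-0.9987, +0.0514)
n_7 = (-0.1033, -0.9947)
  (0,1): δ = 142.13°  ·
  (0,2): δ = 109.42°  ·
  (0,3): δ = 69.03°  ·
  (0,4): δ = 27.13°  ✓
  (0,5): δ = 2.05°  ✓
  (0,6): δ = 33.71°  ✓
  (0,7): δ = 120.73°  ·
  (1,2): δ = 147.29°  ·
  (1,3): δ = 106.90°  ·
  (1,4): δ = 65.00°  ·
  (1,5): δ = 35.82°  ✓
  (1,6): δ = 4.17°  ✓
  (1,7): δ = 82.85°  ·
  (2,3): δ = 139.61°  ·
  (2,4): δ = 97.71°  ·
  (2,5): δ = 68.53°  ·
  (2,6): δ = 36.88°  ✓
  (2,7): δ = 50.14°  ✓
  (3,4): δ = 138.11°  ·
  (3,5): δ = 108.92°  ·
  (3,6): δ = 77.27°  ·
  (3,7): δ = 9.75°  ✓
  (4,5): δ = 150.82°  ·
  (4,6): δ = 119.16°  ·
  (4,7): δ = 32.14°  ✓
  (5,6): δ = 148.34°  ·
  (5,7): δ = 61.32°  ✓
  (6,7): δ = 92.98°  ·
antipodal pairs: 10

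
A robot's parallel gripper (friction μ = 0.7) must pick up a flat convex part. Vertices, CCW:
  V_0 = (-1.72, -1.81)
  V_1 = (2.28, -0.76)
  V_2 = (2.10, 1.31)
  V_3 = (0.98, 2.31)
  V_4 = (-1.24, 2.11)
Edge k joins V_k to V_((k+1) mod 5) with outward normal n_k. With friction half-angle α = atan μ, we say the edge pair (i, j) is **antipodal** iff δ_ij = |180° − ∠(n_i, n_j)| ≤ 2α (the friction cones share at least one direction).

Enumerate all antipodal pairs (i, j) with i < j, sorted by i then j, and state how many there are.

count = 5; pairs: (0,2), (0,3), (0,4), (1,4), (2,4)

α = atan 0.7 = 34.99°;  2α = 69.98°
n_0 = (+0.2539, -0.9672)
n_1 = (+0.9962, +0.0866)
n_2 = (+0.6660, +0.7459)
n_3 = (-0.0897, +0.9960)
n_4 = (-0.9926, +0.1215)
  (0,1): δ = 99.74°  ·
  (0,2): δ = 56.47°  ✓
  (0,3): δ = 9.56°  ✓
  (0,4): δ = 68.31°  ✓
  (1,2): δ = 136.73°  ·
  (1,3): δ = 89.82°  ·
  (1,4): δ = 11.95°  ✓
  (2,3): δ = 133.09°  ·
  (2,4): δ = 55.22°  ✓
  (3,4): δ = 102.13°  ·
antipodal pairs: 5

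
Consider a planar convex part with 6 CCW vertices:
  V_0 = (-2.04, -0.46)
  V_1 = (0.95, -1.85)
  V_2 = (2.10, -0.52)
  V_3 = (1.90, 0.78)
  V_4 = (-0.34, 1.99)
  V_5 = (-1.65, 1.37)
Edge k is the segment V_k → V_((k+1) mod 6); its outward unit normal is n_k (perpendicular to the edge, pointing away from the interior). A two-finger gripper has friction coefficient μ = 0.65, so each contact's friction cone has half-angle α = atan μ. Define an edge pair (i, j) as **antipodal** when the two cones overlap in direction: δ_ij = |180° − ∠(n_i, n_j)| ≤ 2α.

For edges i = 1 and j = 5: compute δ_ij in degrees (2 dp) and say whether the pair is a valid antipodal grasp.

δ = 28.82°, valid

α = atan 0.65 = 33.02°;  2α = 66.05°
edge 1: e_1 = (+1.15, +1.33);  n_1 = (+0.7564, -0.6541)
edge 5: e_5 = (-0.39, -1.83);  n_5 = (-0.9780, +0.2084)
∠(n_1, n_5) = 151.18°
δ = |180° − 151.18°| = 28.82°
28.82° ≤ 2α = 66.05°  →  valid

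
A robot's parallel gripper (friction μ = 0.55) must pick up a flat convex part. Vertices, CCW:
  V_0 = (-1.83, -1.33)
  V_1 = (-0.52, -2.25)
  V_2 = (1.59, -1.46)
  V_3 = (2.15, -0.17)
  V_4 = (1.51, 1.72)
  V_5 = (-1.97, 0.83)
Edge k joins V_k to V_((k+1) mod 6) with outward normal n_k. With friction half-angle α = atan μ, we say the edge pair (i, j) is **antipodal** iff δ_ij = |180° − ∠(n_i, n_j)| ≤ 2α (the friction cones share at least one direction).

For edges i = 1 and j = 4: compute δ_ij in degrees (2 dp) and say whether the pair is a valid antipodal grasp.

α = atan 0.55 = 28.81°;  2α = 57.62°
edge 1: e_1 = (+2.11, +0.79);  n_1 = (+0.3506, -0.9365)
edge 4: e_4 = (-3.48, -0.89);  n_4 = (-0.2478, +0.9688)
∠(n_1, n_4) = 173.82°
δ = |180° − 173.82°| = 6.18°
6.18° ≤ 2α = 57.62°  →  valid

δ = 6.18°, valid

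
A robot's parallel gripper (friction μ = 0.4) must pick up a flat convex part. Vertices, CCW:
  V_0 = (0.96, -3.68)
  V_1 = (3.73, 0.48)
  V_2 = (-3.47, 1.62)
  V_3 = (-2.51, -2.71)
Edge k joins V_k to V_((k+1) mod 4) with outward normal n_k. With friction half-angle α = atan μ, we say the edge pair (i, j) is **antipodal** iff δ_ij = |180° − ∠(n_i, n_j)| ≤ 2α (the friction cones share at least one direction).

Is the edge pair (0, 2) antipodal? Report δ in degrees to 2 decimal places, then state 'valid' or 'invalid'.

α = atan 0.4 = 21.80°;  2α = 43.60°
edge 0: e_0 = (+2.77, +4.16);  n_0 = (+0.8324, -0.5542)
edge 2: e_2 = (+0.96, -4.33);  n_2 = (-0.9763, -0.2165)
∠(n_0, n_2) = 133.84°
δ = |180° − 133.84°| = 46.16°
46.16° > 2α = 43.60°  →  invalid

δ = 46.16°, invalid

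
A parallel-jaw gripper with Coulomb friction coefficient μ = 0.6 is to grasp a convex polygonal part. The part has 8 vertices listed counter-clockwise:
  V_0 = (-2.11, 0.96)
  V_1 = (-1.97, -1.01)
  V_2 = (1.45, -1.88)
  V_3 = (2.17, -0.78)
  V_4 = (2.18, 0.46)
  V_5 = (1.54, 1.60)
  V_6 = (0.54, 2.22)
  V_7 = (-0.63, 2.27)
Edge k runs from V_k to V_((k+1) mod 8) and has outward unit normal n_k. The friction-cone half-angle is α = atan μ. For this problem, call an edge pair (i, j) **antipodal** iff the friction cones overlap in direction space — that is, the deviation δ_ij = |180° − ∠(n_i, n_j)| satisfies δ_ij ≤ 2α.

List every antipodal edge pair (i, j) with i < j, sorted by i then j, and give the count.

count = 11; pairs: (0,2), (0,3), (0,4), (0,5), (1,4), (1,5), (1,6), (1,7), (2,6), (2,7), (3,7)

α = atan 0.6 = 30.96°;  2α = 61.93°
n_0 = (-0.9975, -0.0709)
n_1 = (-0.2465, -0.9691)
n_2 = (+0.8367, -0.5477)
n_3 = (+1.0000, -0.0081)
n_4 = (+0.8720, +0.4895)
n_5 = (+0.5269, +0.8499)
n_6 = (+0.0427, +0.9991)
n_7 = (-0.6628, +0.7488)
  (0,1): δ = 108.34°  ·
  (0,2): δ = 37.27°  ✓
  (0,3): δ = 4.53°  ✓
  (0,4): δ = 25.25°  ✓
  (0,5): δ = 54.14°  ✓
  (0,6): δ = 83.49°  ·
  (0,7): δ = 127.45°  ·
  (1,2): δ = 108.93°  ·
  (1,3): δ = 76.19°  ·
  (1,4): δ = 46.42°  ✓
  (1,5): δ = 17.53°  ✓
  (1,6): δ = 11.83°  ✓
  (1,7): δ = 55.79°  ✓
  (2,3): δ = 147.26°  ·
  (2,4): δ = 117.48°  ·
  (2,5): δ = 88.59°  ·
  (2,6): δ = 59.24°  ✓
  (2,7): δ = 15.28°  ✓
  (3,4): δ = 150.23°  ·
  (3,5): δ = 121.34°  ·
  (3,6): δ = 91.98°  ·
  (3,7): δ = 48.02°  ✓
  (4,5): δ = 151.11°  ·
  (4,6): δ = 121.76°  ·
  (4,7): δ = 77.80°  ·
  (5,6): δ = 150.65°  ·
  (5,7): δ = 106.69°  ·
  (6,7): δ = 136.04°  ·
antipodal pairs: 11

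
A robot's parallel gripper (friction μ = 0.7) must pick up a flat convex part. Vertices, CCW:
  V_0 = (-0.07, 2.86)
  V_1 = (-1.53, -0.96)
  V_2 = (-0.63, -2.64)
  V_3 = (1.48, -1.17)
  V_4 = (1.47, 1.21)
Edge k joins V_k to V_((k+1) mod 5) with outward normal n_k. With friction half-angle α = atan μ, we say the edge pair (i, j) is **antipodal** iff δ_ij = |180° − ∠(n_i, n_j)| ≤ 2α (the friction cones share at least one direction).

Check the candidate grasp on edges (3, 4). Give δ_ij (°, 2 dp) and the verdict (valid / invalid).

α = atan 0.7 = 34.99°;  2α = 69.98°
edge 3: e_3 = (-0.01, +2.38);  n_3 = (+1.0000, +0.0042)
edge 4: e_4 = (-1.54, +1.65);  n_4 = (+0.7311, +0.6823)
∠(n_3, n_4) = 42.78°
δ = |180° − 42.78°| = 137.22°
137.22° > 2α = 69.98°  →  invalid

δ = 137.22°, invalid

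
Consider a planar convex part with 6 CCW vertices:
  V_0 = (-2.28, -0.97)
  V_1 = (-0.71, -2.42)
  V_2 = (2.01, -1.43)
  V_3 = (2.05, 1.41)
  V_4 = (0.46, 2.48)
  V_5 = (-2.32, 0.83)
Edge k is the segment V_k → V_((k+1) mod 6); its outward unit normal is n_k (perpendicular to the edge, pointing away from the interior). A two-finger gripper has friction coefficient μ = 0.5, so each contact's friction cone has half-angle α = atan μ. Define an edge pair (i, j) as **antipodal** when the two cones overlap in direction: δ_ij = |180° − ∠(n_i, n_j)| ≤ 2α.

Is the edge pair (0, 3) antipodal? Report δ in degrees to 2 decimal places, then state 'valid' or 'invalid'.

α = atan 0.5 = 26.57°;  2α = 53.13°
edge 0: e_0 = (+1.57, -1.45);  n_0 = (-0.6785, -0.7346)
edge 3: e_3 = (-1.59, +1.07);  n_3 = (+0.5583, +0.8296)
∠(n_0, n_3) = 171.21°
δ = |180° − 171.21°| = 8.79°
8.79° ≤ 2α = 53.13°  →  valid

δ = 8.79°, valid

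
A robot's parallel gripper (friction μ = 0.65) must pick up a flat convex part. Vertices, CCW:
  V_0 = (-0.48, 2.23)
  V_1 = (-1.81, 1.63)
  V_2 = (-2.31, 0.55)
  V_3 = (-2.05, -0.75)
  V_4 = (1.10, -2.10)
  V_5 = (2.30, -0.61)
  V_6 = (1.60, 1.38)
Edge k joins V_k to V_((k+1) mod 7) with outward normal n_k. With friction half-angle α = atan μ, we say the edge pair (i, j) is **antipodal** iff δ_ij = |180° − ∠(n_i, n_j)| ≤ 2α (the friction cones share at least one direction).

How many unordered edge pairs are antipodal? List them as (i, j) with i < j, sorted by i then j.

α = atan 0.65 = 33.02°;  2α = 66.05°
n_0 = (-0.4112, +0.9115)
n_1 = (-0.9075, +0.4201)
n_2 = (-0.9806, -0.1961)
n_3 = (-0.3939, -0.9191)
n_4 = (+0.7788, -0.6272)
n_5 = (+0.9433, +0.3318)
n_6 = (+0.3783, +0.9257)
  (0,1): δ = 139.12°  ·
  (0,2): δ = 102.97°  ·
  (0,3): δ = 47.48°  ✓
  (0,4): δ = 26.87°  ✓
  (0,5): δ = 85.10°  ·
  (0,6): δ = 133.49°  ·
  (1,2): δ = 143.85°  ·
  (1,3): δ = 88.36°  ·
  (1,4): δ = 14.00°  ✓
  (1,5): δ = 44.22°  ✓
  (1,6): δ = 92.61°  ·
  (2,3): δ = 124.51°  ·
  (2,4): δ = 50.16°  ✓
  (2,5): δ = 8.07°  ✓
  (2,6): δ = 56.46°  ✓
  (3,4): δ = 105.65°  ·
  (3,5): δ = 47.42°  ✓
  (3,6): δ = 0.97°  ✓
  (4,5): δ = 121.77°  ·
  (4,6): δ = 73.38°  ·
  (5,6): δ = 131.61°  ·
antipodal pairs: 9

count = 9; pairs: (0,3), (0,4), (1,4), (1,5), (2,4), (2,5), (2,6), (3,5), (3,6)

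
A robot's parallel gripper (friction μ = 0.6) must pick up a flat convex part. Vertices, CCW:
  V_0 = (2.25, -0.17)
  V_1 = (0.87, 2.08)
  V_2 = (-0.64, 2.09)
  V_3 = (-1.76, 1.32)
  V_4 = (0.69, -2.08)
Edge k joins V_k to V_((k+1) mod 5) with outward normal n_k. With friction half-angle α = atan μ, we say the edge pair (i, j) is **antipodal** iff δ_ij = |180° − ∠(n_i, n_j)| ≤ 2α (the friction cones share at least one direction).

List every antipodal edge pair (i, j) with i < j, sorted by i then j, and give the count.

count = 4; pairs: (0,3), (1,3), (1,4), (2,4)

α = atan 0.6 = 30.96°;  2α = 61.93°
n_0 = (+0.8524, +0.5228)
n_1 = (+0.0066, +1.0000)
n_2 = (-0.5665, +0.8240)
n_3 = (-0.8113, -0.5846)
n_4 = (+0.7745, -0.6326)
  (0,1): δ = 121.90°  ·
  (0,2): δ = 87.01°  ·
  (0,3): δ = 4.25°  ✓
  (0,4): δ = 109.24°  ·
  (1,2): δ = 145.11°  ·
  (1,3): δ = 53.84°  ✓
  (1,4): δ = 51.14°  ✓
  (2,3): δ = 88.73°  ·
  (2,4): δ = 16.25°  ✓
  (3,4): δ = 75.02°  ·
antipodal pairs: 4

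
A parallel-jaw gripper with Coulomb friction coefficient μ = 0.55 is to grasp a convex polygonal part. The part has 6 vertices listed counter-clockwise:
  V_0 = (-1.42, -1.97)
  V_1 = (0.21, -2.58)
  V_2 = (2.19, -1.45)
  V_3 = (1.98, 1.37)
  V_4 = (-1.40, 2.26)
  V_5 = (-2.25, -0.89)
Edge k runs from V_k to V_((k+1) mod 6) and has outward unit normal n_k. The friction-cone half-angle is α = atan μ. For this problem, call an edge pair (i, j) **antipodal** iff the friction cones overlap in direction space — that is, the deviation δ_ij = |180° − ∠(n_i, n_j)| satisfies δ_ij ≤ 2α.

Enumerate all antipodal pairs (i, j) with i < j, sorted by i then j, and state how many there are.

α = atan 0.55 = 28.81°;  2α = 57.62°
n_0 = (-0.3505, -0.9366)
n_1 = (+0.4957, -0.8685)
n_2 = (+0.9972, +0.0743)
n_3 = (+0.2546, +0.9670)
n_4 = (-0.9655, +0.2605)
n_5 = (-0.7929, -0.6094)
  (0,1): δ = 129.77°  ·
  (0,2): δ = 65.22°  ·
  (0,3): δ = 5.77°  ✓
  (0,4): δ = 95.42°  ·
  (0,5): δ = 148.06°  ·
  (1,2): δ = 115.45°  ·
  (1,3): δ = 44.47°  ✓
  (1,4): δ = 45.19°  ✓
  (1,5): δ = 97.83°  ·
  (2,3): δ = 109.01°  ·
  (2,4): δ = 19.36°  ✓
  (2,5): δ = 33.28°  ✓
  (3,4): δ = 90.35°  ·
  (3,5): δ = 37.71°  ✓
  (4,5): δ = 127.36°  ·
antipodal pairs: 6

count = 6; pairs: (0,3), (1,3), (1,4), (2,4), (2,5), (3,5)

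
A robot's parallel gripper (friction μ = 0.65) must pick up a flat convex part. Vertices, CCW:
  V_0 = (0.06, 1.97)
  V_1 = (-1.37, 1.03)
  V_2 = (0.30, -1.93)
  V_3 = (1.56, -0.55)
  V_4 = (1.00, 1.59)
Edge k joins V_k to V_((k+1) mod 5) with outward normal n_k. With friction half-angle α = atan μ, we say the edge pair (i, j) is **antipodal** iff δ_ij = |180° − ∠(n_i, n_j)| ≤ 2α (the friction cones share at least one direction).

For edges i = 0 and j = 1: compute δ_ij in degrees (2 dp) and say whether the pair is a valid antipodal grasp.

δ = 93.89°, invalid

α = atan 0.65 = 33.02°;  2α = 66.05°
edge 0: e_0 = (-1.43, -0.94);  n_0 = (-0.5493, +0.8356)
edge 1: e_1 = (+1.67, -2.96);  n_1 = (-0.8709, -0.4914)
∠(n_0, n_1) = 86.11°
δ = |180° − 86.11°| = 93.89°
93.89° > 2α = 66.05°  →  invalid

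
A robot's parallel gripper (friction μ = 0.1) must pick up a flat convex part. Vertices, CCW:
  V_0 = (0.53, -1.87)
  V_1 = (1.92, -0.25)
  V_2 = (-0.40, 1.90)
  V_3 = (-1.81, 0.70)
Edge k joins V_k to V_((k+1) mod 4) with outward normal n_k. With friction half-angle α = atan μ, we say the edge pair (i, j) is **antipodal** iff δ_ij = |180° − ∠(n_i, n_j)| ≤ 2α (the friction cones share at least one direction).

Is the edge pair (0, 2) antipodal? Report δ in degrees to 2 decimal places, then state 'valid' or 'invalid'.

δ = 8.97°, valid

α = atan 0.1 = 5.71°;  2α = 11.42°
edge 0: e_0 = (+1.39, +1.62);  n_0 = (+0.7589, -0.6512)
edge 2: e_2 = (-1.41, -1.20);  n_2 = (-0.6481, +0.7615)
∠(n_0, n_2) = 171.03°
δ = |180° − 171.03°| = 8.97°
8.97° ≤ 2α = 11.42°  →  valid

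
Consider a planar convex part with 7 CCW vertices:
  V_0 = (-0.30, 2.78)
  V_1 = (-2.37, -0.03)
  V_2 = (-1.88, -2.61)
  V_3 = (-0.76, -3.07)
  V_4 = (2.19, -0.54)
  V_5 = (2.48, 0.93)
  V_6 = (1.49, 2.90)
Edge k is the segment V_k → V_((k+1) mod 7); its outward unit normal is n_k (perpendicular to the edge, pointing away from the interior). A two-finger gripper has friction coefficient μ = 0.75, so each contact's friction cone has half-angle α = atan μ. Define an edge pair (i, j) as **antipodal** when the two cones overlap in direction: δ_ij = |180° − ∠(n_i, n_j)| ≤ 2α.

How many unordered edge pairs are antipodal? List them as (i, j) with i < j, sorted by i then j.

α = atan 0.75 = 36.87°;  2α = 73.74°
n_0 = (-0.8051, +0.5931)
n_1 = (-0.9824, -0.1866)
n_2 = (-0.3799, -0.9250)
n_3 = (+0.6510, -0.7591)
n_4 = (+0.9811, -0.1935)
n_5 = (+0.8935, +0.4490)
n_6 = (-0.0669, +0.9978)
  (0,1): δ = 132.87°  ·
  (0,2): δ = 75.95°  ·
  (0,3): δ = 13.01°  ✓
  (0,4): δ = 25.22°  ✓
  (0,5): δ = 63.06°  ✓
  (0,6): δ = 130.21°  ·
  (1,2): δ = 123.08°  ·
  (1,3): δ = 60.14°  ✓
  (1,4): δ = 21.91°  ✓
  (1,5): δ = 15.93°  ✓
  (1,6): δ = 83.08°  ·
  (2,3): δ = 117.05°  ·
  (2,4): δ = 78.83°  ·
  (2,5): δ = 40.99°  ✓
  (2,6): δ = 26.16°  ✓
  (3,4): δ = 141.78°  ·
  (3,5): δ = 103.94°  ·
  (3,6): δ = 36.78°  ✓
  (4,5): δ = 142.16°  ·
  (4,6): δ = 75.00°  ·
  (5,6): δ = 112.85°  ·
antipodal pairs: 9

count = 9; pairs: (0,3), (0,4), (0,5), (1,3), (1,4), (1,5), (2,5), (2,6), (3,6)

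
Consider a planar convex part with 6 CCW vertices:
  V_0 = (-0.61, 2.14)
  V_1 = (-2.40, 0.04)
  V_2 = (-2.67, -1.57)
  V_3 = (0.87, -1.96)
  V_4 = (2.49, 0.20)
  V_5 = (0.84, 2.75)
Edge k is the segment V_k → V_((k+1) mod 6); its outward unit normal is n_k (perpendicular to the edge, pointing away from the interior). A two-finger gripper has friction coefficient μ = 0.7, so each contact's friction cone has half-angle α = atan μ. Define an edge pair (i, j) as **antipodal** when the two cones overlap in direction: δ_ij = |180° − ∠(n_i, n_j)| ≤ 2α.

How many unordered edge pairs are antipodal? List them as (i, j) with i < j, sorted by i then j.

α = atan 0.7 = 34.99°;  2α = 69.98°
n_0 = (-0.7610, +0.6487)
n_1 = (-0.9862, +0.1654)
n_2 = (-0.1095, -0.9940)
n_3 = (+0.8000, -0.6000)
n_4 = (+0.8396, +0.5433)
n_5 = (-0.3878, +0.9218)
  (0,1): δ = 149.08°  ·
  (0,2): δ = 55.84°  ✓
  (0,3): δ = 3.57°  ✓
  (0,4): δ = 73.35°  ·
  (0,5): δ = 153.26°  ·
  (1,2): δ = 86.77°  ·
  (1,3): δ = 27.35°  ✓
  (1,4): δ = 42.43°  ✓
  (1,5): δ = 122.34°  ·
  (2,3): δ = 120.58°  ·
  (2,4): δ = 50.81°  ✓
  (2,5): δ = 29.10°  ✓
  (3,4): δ = 110.22°  ·
  (3,5): δ = 30.31°  ✓
  (4,5): δ = 100.09°  ·
antipodal pairs: 7

count = 7; pairs: (0,2), (0,3), (1,3), (1,4), (2,4), (2,5), (3,5)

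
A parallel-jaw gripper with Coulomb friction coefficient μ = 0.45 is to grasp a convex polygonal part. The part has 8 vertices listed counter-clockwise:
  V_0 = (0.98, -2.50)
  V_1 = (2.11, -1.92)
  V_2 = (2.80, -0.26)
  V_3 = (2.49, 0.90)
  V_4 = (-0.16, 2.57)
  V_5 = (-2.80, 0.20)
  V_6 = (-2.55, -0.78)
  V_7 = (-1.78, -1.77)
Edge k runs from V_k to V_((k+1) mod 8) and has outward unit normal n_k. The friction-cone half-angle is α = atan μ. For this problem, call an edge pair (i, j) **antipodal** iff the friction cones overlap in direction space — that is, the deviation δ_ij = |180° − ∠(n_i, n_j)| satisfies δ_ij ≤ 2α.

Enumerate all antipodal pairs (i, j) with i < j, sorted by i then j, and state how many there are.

count = 8; pairs: (0,4), (1,4), (1,5), (2,5), (2,6), (3,5), (3,6), (3,7)

α = atan 0.45 = 24.23°;  2α = 48.46°
n_0 = (+0.4566, -0.8897)
n_1 = (+0.9234, -0.3838)
n_2 = (+0.9661, +0.2582)
n_3 = (+0.5332, +0.8460)
n_4 = (-0.6680, +0.7441)
n_5 = (-0.9690, -0.2472)
n_6 = (-0.7894, -0.6139)
n_7 = (-0.2557, -0.9668)
  (0,1): δ = 139.74°  ·
  (0,2): δ = 102.21°  ·
  (0,3): δ = 59.39°  ·
  (0,4): δ = 14.74°  ✓
  (0,5): δ = 77.14°  ·
  (0,6): δ = 100.70°  ·
  (0,7): δ = 138.01°  ·
  (1,2): δ = 142.47°  ·
  (1,3): δ = 99.65°  ·
  (1,4): δ = 25.51°  ✓
  (1,5): δ = 36.88°  ✓
  (1,6): δ = 60.45°  ·
  (1,7): δ = 97.76°  ·
  (2,3): δ = 137.18°  ·
  (2,4): δ = 63.05°  ·
  (2,5): δ = 0.65°  ✓
  (2,6): δ = 22.91°  ✓
  (2,7): δ = 60.22°  ·
  (3,4): δ = 105.87°  ·
  (3,5): δ = 43.47°  ✓
  (3,6): δ = 19.91°  ✓
  (3,7): δ = 17.40°  ✓
  (4,5): δ = 117.60°  ·
  (4,6): δ = 94.04°  ·
  (4,7): δ = 56.73°  ·
  (5,6): δ = 156.44°  ·
  (5,7): δ = 119.13°  ·
  (6,7): δ = 142.69°  ·
antipodal pairs: 8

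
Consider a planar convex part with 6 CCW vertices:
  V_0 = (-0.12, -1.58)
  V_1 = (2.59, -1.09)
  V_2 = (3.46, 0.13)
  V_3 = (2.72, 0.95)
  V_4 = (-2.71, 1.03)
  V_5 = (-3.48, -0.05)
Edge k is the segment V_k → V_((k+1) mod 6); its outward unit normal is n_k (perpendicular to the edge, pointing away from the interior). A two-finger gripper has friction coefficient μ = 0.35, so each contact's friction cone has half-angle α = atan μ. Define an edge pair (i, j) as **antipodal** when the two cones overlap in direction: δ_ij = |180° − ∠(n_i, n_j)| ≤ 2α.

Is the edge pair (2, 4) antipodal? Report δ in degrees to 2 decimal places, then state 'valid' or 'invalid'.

α = atan 0.35 = 19.29°;  2α = 38.58°
edge 2: e_2 = (-0.74, +0.82);  n_2 = (+0.7424, +0.6700)
edge 4: e_4 = (-0.77, -1.08);  n_4 = (-0.8142, +0.5805)
∠(n_2, n_4) = 102.45°
δ = |180° − 102.45°| = 77.55°
77.55° > 2α = 38.58°  →  invalid

δ = 77.55°, invalid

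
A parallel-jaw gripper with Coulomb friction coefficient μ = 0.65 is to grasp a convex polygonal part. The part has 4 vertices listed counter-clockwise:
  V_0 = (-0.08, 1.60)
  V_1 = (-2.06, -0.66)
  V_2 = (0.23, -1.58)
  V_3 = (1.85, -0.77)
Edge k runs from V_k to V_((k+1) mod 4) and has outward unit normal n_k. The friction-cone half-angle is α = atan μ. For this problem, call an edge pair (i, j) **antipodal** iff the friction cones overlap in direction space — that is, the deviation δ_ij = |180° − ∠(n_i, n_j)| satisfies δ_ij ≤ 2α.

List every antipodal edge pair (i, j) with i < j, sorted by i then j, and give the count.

count = 2; pairs: (0,2), (1,3)

α = atan 0.65 = 33.02°;  2α = 66.05°
n_0 = (-0.7522, +0.6590)
n_1 = (-0.3728, -0.9279)
n_2 = (+0.4472, -0.8944)
n_3 = (+0.7754, +0.6315)
  (0,1): δ = 70.67°  ·
  (0,2): δ = 22.21°  ✓
  (0,3): δ = 80.38°  ·
  (1,2): δ = 131.55°  ·
  (1,3): δ = 28.95°  ✓
  (2,3): δ = 77.41°  ·
antipodal pairs: 2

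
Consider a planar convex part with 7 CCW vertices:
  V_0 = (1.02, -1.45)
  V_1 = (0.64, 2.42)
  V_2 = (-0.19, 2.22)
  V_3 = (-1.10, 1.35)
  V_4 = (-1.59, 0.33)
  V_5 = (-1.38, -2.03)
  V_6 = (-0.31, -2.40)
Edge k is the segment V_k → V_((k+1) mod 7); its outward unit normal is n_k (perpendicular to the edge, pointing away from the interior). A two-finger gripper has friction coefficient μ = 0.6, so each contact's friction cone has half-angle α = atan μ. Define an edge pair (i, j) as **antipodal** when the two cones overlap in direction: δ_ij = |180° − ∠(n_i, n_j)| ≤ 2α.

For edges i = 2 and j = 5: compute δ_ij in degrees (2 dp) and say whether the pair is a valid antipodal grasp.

α = atan 0.6 = 30.96°;  2α = 61.93°
edge 2: e_2 = (-0.91, -0.87);  n_2 = (-0.6910, +0.7228)
edge 5: e_5 = (+1.07, -0.37);  n_5 = (-0.3268, -0.9451)
∠(n_2, n_5) = 117.21°
δ = |180° − 117.21°| = 62.79°
62.79° > 2α = 61.93°  →  invalid

δ = 62.79°, invalid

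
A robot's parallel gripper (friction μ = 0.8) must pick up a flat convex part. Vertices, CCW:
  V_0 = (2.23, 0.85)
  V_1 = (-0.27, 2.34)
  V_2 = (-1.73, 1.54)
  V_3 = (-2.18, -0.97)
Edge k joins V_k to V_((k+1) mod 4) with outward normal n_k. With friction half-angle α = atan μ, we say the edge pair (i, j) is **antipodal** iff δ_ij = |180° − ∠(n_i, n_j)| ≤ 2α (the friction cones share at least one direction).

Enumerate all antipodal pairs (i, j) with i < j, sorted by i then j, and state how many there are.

α = atan 0.8 = 38.66°;  2α = 77.32°
n_0 = (+0.5120, +0.8590)
n_1 = (-0.4805, +0.8770)
n_2 = (-0.9843, +0.1765)
n_3 = (+0.3815, -0.9244)
  (0,1): δ = 120.48°  ·
  (0,2): δ = 69.37°  ✓
  (0,3): δ = 53.22°  ✓
  (1,2): δ = 128.88°  ·
  (1,3): δ = 6.29°  ✓
  (2,3): δ = 57.41°  ✓
antipodal pairs: 4

count = 4; pairs: (0,2), (0,3), (1,3), (2,3)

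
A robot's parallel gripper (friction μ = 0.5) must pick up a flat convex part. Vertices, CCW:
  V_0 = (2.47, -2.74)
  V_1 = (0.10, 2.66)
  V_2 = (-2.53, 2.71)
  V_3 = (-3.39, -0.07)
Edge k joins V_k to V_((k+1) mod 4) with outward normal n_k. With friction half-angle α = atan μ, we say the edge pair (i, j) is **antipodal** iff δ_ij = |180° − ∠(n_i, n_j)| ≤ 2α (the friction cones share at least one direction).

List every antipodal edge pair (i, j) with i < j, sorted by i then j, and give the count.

count = 3; pairs: (0,2), (0,3), (1,3)

α = atan 0.5 = 26.57°;  2α = 53.13°
n_0 = (+0.9157, +0.4019)
n_1 = (+0.0190, +0.9998)
n_2 = (-0.9553, +0.2955)
n_3 = (-0.4146, -0.9100)
  (0,1): δ = 114.79°  ·
  (0,2): δ = 40.89°  ✓
  (0,3): δ = 41.81°  ✓
  (1,2): δ = 106.10°  ·
  (1,3): δ = 23.41°  ✓
  (2,3): δ = 97.31°  ·
antipodal pairs: 3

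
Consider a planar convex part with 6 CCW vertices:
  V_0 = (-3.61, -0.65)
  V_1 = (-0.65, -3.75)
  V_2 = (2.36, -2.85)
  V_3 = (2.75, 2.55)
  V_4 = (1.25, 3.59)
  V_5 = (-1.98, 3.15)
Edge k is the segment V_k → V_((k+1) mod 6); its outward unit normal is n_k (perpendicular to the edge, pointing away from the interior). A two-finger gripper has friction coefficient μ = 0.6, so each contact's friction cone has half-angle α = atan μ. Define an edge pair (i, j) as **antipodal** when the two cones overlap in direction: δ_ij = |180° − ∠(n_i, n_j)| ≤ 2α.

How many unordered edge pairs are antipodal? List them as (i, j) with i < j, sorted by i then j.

α = atan 0.6 = 30.96°;  2α = 61.93°
n_0 = (-0.7232, -0.6906)
n_1 = (+0.2865, -0.9581)
n_2 = (+0.9974, -0.0720)
n_3 = (+0.5698, +0.8218)
n_4 = (-0.1350, +0.9908)
n_5 = (-0.9190, +0.3942)
  (0,1): δ = 117.03°  ·
  (0,2): δ = 47.81°  ✓
  (0,3): δ = 11.59°  ✓
  (0,4): δ = 54.08°  ✓
  (0,5): δ = 113.11°  ·
  (1,2): δ = 110.78°  ·
  (1,3): δ = 51.38°  ✓
  (1,4): δ = 8.89°  ✓
  (1,5): δ = 50.14°  ✓
  (2,3): δ = 120.60°  ·
  (2,4): δ = 78.11°  ·
  (2,5): δ = 19.09°  ✓
  (3,4): δ = 137.51°  ·
  (3,5): δ = 78.48°  ·
  (4,5): δ = 120.97°  ·
antipodal pairs: 7

count = 7; pairs: (0,2), (0,3), (0,4), (1,3), (1,4), (1,5), (2,5)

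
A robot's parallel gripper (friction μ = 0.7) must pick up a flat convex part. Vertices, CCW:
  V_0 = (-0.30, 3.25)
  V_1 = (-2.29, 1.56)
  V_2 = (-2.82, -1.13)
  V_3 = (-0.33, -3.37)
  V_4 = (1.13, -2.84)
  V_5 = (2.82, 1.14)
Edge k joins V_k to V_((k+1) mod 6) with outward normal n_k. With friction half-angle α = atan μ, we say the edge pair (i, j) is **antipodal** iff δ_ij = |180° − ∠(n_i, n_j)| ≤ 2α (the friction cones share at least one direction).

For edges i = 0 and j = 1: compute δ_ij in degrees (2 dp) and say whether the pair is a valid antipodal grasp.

δ = 141.49°, invalid

α = atan 0.7 = 34.99°;  2α = 69.98°
edge 0: e_0 = (-1.99, -1.69);  n_0 = (-0.6473, +0.7622)
edge 1: e_1 = (-0.53, -2.69);  n_1 = (-0.9811, +0.1933)
∠(n_0, n_1) = 38.51°
δ = |180° − 38.51°| = 141.49°
141.49° > 2α = 69.98°  →  invalid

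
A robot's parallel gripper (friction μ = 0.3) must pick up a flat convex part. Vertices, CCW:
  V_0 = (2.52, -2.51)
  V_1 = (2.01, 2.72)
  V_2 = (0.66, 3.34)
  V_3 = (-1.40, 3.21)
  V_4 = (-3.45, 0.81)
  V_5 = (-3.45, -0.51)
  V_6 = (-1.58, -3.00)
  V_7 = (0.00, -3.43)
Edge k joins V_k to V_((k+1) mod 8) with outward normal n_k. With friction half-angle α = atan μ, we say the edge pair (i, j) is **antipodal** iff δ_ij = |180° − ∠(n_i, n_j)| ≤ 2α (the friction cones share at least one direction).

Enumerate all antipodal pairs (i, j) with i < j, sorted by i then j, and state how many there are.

α = atan 0.3 = 16.70°;  2α = 33.40°
n_0 = (+0.9953, +0.0971)
n_1 = (+0.4173, +0.9087)
n_2 = (-0.0630, +0.9980)
n_3 = (-0.7604, +0.6495)
n_4 = (-1.0000, -0.0000)
n_5 = (-0.7996, -0.6005)
n_6 = (-0.2626, -0.9649)
n_7 = (+0.3429, -0.9394)
  (0,1): δ = 120.24°  ·
  (0,2): δ = 91.96°  ·
  (0,3): δ = 46.07°  ·
  (0,4): δ = 5.57°  ✓
  (0,5): δ = 31.34°  ✓
  (0,6): δ = 69.21°  ·
  (0,7): δ = 104.49°  ·
  (1,2): δ = 151.72°  ·
  (1,3): δ = 105.84°  ·
  (1,4): δ = 65.33°  ·
  (1,5): δ = 28.43°  ✓
  (1,6): δ = 9.44°  ✓
  (1,7): δ = 44.72°  ·
  (2,3): δ = 134.11°  ·
  (2,4): δ = 93.61°  ·
  (2,5): δ = 56.70°  ·
  (2,6): δ = 18.84°  ✓
  (2,7): δ = 16.45°  ✓
  (3,4): δ = 139.50°  ·
  (3,5): δ = 102.59°  ·
  (3,6): δ = 64.72°  ·
  (3,7): δ = 29.44°  ✓
  (4,5): δ = 143.09°  ·
  (4,6): δ = 105.22°  ·
  (4,7): δ = 69.94°  ·
  (5,6): δ = 142.13°  ·
  (5,7): δ = 106.85°  ·
  (6,7): δ = 144.72°  ·
antipodal pairs: 7

count = 7; pairs: (0,4), (0,5), (1,5), (1,6), (2,6), (2,7), (3,7)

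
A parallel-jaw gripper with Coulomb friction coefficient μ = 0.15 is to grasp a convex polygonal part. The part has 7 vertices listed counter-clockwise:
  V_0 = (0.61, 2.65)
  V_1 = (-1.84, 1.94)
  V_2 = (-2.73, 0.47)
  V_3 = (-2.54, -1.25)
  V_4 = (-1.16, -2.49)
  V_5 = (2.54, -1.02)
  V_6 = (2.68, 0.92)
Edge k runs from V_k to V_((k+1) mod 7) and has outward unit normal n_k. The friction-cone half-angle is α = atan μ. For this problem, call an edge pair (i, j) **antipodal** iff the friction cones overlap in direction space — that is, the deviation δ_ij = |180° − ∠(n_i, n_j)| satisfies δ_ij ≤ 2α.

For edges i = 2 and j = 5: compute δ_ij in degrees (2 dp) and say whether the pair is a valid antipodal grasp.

α = atan 0.15 = 8.53°;  2α = 17.06°
edge 2: e_2 = (+0.19, -1.72);  n_2 = (-0.9940, -0.1098)
edge 5: e_5 = (+0.14, +1.94);  n_5 = (+0.9974, -0.0720)
∠(n_2, n_5) = 169.57°
δ = |180° − 169.57°| = 10.43°
10.43° ≤ 2α = 17.06°  →  valid

δ = 10.43°, valid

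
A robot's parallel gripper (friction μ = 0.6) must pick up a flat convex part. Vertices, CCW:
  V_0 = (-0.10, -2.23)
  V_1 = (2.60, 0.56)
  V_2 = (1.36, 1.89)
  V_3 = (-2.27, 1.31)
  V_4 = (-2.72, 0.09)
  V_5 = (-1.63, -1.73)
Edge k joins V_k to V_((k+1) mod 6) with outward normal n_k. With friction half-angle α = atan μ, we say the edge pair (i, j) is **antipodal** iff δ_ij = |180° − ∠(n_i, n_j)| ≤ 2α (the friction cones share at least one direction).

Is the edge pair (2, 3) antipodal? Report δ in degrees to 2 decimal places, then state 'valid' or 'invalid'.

α = atan 0.6 = 30.96°;  2α = 61.93°
edge 2: e_2 = (-3.63, -0.58);  n_2 = (-0.1578, +0.9875)
edge 3: e_3 = (-0.45, -1.22);  n_3 = (-0.9382, +0.3461)
∠(n_2, n_3) = 60.68°
δ = |180° − 60.68°| = 119.32°
119.32° > 2α = 61.93°  →  invalid

δ = 119.32°, invalid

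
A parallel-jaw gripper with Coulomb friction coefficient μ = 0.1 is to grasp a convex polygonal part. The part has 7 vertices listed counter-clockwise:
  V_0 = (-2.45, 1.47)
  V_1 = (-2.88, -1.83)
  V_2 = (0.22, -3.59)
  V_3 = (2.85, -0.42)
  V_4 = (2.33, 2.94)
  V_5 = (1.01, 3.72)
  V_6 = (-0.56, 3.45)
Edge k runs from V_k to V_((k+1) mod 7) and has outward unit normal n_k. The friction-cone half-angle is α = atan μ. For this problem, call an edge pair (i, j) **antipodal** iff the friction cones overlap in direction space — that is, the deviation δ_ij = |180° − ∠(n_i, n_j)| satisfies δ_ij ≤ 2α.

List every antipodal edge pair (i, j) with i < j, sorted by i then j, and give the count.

count = 2; pairs: (1,4), (2,6)

α = atan 0.1 = 5.71°;  2α = 11.42°
n_0 = (-0.9916, +0.1292)
n_1 = (-0.4937, -0.8696)
n_2 = (+0.7696, -0.6385)
n_3 = (+0.9882, +0.1529)
n_4 = (+0.5087, +0.8609)
n_5 = (-0.1695, +0.9855)
n_6 = (-0.7234, +0.6905)
  (0,1): δ = 112.16°  ·
  (0,2): δ = 32.26°  ·
  (0,3): δ = 16.22°  ·
  (0,4): δ = 66.84°  ·
  (0,5): δ = 107.18°  ·
  (0,6): δ = 143.76°  ·
  (1,2): δ = 100.10°  ·
  (1,3): δ = 51.62°  ·
  (1,4): δ = 0.99°  ✓
  (1,5): δ = 39.34°  ·
  (1,6): δ = 75.92°  ·
  (2,3): δ = 131.52°  ·
  (2,4): δ = 80.90°  ·
  (2,5): δ = 40.56°  ·
  (2,6): δ = 3.99°  ✓
  (3,4): δ = 129.38°  ·
  (3,5): δ = 89.04°  ·
  (3,6): δ = 52.47°  ·
  (4,5): δ = 139.66°  ·
  (4,6): δ = 103.09°  ·
  (5,6): δ = 143.43°  ·
antipodal pairs: 2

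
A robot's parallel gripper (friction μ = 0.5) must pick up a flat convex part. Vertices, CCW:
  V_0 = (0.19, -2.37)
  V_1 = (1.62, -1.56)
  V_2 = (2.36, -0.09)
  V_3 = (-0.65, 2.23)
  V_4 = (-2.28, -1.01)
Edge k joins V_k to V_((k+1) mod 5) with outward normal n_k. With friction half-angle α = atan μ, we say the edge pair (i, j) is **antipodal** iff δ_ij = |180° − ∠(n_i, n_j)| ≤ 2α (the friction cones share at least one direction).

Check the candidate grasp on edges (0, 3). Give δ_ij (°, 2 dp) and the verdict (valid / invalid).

δ = 33.76°, valid

α = atan 0.5 = 26.57°;  2α = 53.13°
edge 0: e_0 = (+1.43, +0.81);  n_0 = (+0.4929, -0.8701)
edge 3: e_3 = (-1.63, -3.24);  n_3 = (-0.8933, +0.4494)
∠(n_0, n_3) = 146.24°
δ = |180° − 146.24°| = 33.76°
33.76° ≤ 2α = 53.13°  →  valid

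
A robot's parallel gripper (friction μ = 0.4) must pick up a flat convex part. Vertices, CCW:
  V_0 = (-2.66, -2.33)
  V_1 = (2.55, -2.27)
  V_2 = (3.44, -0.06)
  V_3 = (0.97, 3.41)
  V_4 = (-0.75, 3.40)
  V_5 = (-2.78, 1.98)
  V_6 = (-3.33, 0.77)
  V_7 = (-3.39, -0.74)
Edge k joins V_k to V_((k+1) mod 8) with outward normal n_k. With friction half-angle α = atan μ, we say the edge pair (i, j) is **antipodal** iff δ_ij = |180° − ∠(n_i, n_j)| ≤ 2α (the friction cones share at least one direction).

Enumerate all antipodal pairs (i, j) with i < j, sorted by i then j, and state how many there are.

α = atan 0.4 = 21.80°;  2α = 43.60°
n_0 = (+0.0115, -0.9999)
n_1 = (+0.9276, -0.3736)
n_2 = (+0.8147, +0.5799)
n_3 = (-0.0058, +1.0000)
n_4 = (-0.5732, +0.8194)
n_5 = (-0.9104, +0.4138)
n_6 = (-0.9992, +0.0397)
n_7 = (-0.9088, -0.4172)
  (0,1): δ = 112.60°  ·
  (0,2): δ = 55.22°  ·
  (0,3): δ = 0.33°  ✓
  (0,4): δ = 34.31°  ✓
  (0,5): δ = 64.90°  ·
  (0,6): δ = 87.06°  ·
  (0,7): δ = 114.00°  ·
  (1,2): δ = 122.62°  ·
  (1,3): δ = 67.73°  ·
  (1,4): δ = 33.09°  ✓
  (1,5): δ = 2.51°  ✓
  (1,6): δ = 19.66°  ✓
  (1,7): δ = 46.60°  ·
  (2,3): δ = 125.11°  ·
  (2,4): δ = 90.47°  ·
  (2,5): δ = 59.89°  ·
  (2,6): δ = 37.72°  ✓
  (2,7): δ = 10.78°  ✓
  (3,4): δ = 145.36°  ·
  (3,5): δ = 114.78°  ·
  (3,6): δ = 92.61°  ·
  (3,7): δ = 65.67°  ·
  (4,5): δ = 149.42°  ·
  (4,6): δ = 127.25°  ·
  (4,7): δ = 100.31°  ·
  (5,6): δ = 157.83°  ·
  (5,7): δ = 130.90°  ·
  (6,7): δ = 153.06°  ·
antipodal pairs: 7

count = 7; pairs: (0,3), (0,4), (1,4), (1,5), (1,6), (2,6), (2,7)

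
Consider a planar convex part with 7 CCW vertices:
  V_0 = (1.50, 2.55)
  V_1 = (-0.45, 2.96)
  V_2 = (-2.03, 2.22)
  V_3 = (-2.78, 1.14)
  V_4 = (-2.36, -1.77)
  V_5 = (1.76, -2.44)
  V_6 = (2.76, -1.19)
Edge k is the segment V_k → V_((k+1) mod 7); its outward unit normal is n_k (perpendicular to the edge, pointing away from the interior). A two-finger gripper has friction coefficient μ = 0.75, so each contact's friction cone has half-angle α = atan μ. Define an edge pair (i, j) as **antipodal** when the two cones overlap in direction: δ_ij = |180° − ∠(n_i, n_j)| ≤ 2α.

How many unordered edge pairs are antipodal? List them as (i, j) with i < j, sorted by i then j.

count = 11; pairs: (0,3), (0,4), (0,5), (1,4), (1,5), (2,4), (2,5), (2,6), (3,5), (3,6), (4,6)

α = atan 0.75 = 36.87°;  2α = 73.74°
n_0 = (+0.2058, +0.9786)
n_1 = (-0.4241, +0.9056)
n_2 = (-0.8214, +0.5704)
n_3 = (-0.9897, -0.1428)
n_4 = (-0.1605, -0.9870)
n_5 = (+0.7809, -0.6247)
n_6 = (+0.9477, +0.3193)
  (0,1): δ = 143.03°  ·
  (0,2): δ = 112.90°  ·
  (0,3): δ = 69.91°  ✓
  (0,4): δ = 2.64°  ✓
  (0,5): δ = 63.21°  ✓
  (0,6): δ = 120.49°  ·
  (1,2): δ = 149.87°  ·
  (1,3): δ = 106.88°  ·
  (1,4): δ = 34.33°  ✓
  (1,5): δ = 26.24°  ✓
  (1,6): δ = 83.52°  ·
  (2,3): δ = 137.01°  ·
  (2,4): δ = 64.46°  ✓
  (2,5): δ = 3.88°  ✓
  (2,6): δ = 53.40°  ✓
  (3,4): δ = 107.45°  ·
  (3,5): δ = 46.87°  ✓
  (3,6): δ = 10.41°  ✓
  (4,5): δ = 119.42°  ·
  (4,6): δ = 62.14°  ✓
  (5,6): δ = 122.72°  ·
antipodal pairs: 11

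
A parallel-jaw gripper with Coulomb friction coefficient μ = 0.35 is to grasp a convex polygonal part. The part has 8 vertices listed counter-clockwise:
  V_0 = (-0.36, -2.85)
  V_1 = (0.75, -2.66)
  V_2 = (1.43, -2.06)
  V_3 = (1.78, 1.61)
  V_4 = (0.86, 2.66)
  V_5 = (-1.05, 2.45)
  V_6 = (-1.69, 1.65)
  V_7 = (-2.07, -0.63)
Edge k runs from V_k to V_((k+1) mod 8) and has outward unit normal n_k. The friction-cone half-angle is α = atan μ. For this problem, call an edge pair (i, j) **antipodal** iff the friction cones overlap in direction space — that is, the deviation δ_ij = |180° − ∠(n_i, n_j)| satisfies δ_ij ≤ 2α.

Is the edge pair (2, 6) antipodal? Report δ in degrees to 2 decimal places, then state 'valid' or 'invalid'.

δ = 4.01°, valid

α = atan 0.35 = 19.29°;  2α = 38.58°
edge 2: e_2 = (+0.35, +3.67);  n_2 = (+0.9955, -0.0949)
edge 6: e_6 = (-0.38, -2.28);  n_6 = (-0.9864, +0.1644)
∠(n_2, n_6) = 175.99°
δ = |180° − 175.99°| = 4.01°
4.01° ≤ 2α = 38.58°  →  valid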